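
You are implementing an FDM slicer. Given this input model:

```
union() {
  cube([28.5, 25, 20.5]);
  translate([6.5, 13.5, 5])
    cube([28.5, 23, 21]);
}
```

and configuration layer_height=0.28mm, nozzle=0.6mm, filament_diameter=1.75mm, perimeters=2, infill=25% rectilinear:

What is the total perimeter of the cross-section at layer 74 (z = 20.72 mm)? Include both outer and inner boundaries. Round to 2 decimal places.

At z = 20.72 mm: the cube is not intersected at this z (z outside [0, 20.5]); the cube at (6.5, 13.5) (footprint 28.5×23) is included at this height (perimeter 103.00 mm); Merging all regions: only the 28.5×23 cube at (6.5, 13.5) is present, so the union is just that shape — boundary = 103.00 mm. Overall, the cross-section is a single solid region. Total boundary length (outer) = 103.00 mm.

103.00 mm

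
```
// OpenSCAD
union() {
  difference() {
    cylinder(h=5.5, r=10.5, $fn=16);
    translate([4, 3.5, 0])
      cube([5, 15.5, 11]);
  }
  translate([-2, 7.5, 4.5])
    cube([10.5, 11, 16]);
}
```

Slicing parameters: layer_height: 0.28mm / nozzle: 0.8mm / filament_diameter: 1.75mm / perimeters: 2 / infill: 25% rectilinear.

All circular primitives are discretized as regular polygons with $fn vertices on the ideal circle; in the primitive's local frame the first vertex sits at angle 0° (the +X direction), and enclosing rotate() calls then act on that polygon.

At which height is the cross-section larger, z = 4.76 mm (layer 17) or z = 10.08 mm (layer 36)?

Layer 17 (z = 4.76): the r=10.5 cylinder contributes a regular 16-gon of circumradius 10.5 (area = (16/2)·10.500²·sin(360°/16) = 337.53 mm²); the cube at (4, 3.5) (footprint 5×15.5) is included at this height (area 77.50 mm²); Taking the first minus the rest: starting from the r=10.5 cylinder (337.53 mm²), the 5×15.5 cube at (4, 3.5) partially overlaps it — only the 21.68 mm² overlap (of its 77.50 mm²) is removed, clipping the outline — area = 315.84 mm²; the 10.5×11 cube at (-2, 7.5) contributes its full rectangle (area 115.50 mm²); Merging all regions: the regions partially overlap — summed areas 431.34 mm² minus the doubly-counted overlap 16.01 mm² gives 415.33 mm² — area = 415.33 mm². So its area = 415.33 mm². Layer 36 (z = 10.08): the cylinder is absent (z outside [0, 5.5]); the cube at (4, 3.5) (footprint 5×15.5) is included at this height (area 77.50 mm²); Subtracting the remaining from the first: the first operand is absent here, so nothing remains; the cube at (-2, 7.5) is present — its section is the full 10.5×11 rectangle (area 115.50 mm²); Merging all regions: only the 10.5×11 cube at (-2, 7.5) is present, so the union is just that shape — area = 115.50 mm². So its area = 115.50 mm². Layer 17 is larger (415.33 vs 115.50 mm²).

layer 17 (z = 4.76 mm)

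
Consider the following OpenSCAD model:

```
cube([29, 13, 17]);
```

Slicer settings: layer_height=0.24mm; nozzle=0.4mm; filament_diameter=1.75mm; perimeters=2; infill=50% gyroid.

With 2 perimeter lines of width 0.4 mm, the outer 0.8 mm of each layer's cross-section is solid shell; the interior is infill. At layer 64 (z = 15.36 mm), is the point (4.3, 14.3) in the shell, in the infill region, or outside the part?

outside

At z = 15.36 mm: the cube is present — its section is the full 29×13 rectangle. Overall, the cross-section is a single solid region. The nearest boundary edge runs (29.00, 13.00)→(0.00, 13.00); distance from the point to it = 1.30 mm. The point is not inside any of the regions above, so it lies outside the cross-section (1.30 mm from the nearest boundary).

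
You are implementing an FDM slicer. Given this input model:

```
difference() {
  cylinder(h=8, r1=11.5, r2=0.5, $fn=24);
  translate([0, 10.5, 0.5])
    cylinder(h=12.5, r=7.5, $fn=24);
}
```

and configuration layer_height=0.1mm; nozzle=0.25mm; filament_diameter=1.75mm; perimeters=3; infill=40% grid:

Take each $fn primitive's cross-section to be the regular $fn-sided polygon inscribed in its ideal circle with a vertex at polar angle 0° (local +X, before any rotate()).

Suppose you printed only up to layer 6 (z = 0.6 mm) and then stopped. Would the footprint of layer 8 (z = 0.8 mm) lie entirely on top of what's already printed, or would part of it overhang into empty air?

Compare the two slices. At z = 0.6: the cone: at t=0.075 of its height the radius interpolates to r₁+(r₂−r₁)t = 10.675, giving a regular 24-gon of that circumradius (area = (24/2)·10.675²·sin(360°/24) = 353.93 mm²); the cylinder at (0, 10.5): section is a regular 24-gon, circumradius r=7.5 (area = (24/2)·7.500²·sin(360°/24) = 174.70 mm²); After the difference (first − rest): starting from the cone (353.93 mm²), the r=7.5 cylinder at (0, 10.5) partially overlaps it — only the 75.71 mm² overlap (of its 174.70 mm²) is removed, clipping the outline — area = 278.21 mm². At z = 0.8: the cone: at t=0.100 of its height the radius interpolates to r₁+(r₂−r₁)t = 10.400, giving a regular 24-gon of that circumradius (area = (24/2)·10.400²·sin(360°/24) = 335.93 mm²); the r=7.5 cylinder at (0, 10.5) contributes a regular 24-gon of circumradius 7.5 (area = (24/2)·7.500²·sin(360°/24) = 174.70 mm²); Subtracting the remaining from the first: starting from the cone (335.93 mm²), the r=7.5 cylinder at (0, 10.5) partially overlaps it — only the 71.56 mm² overlap (of its 174.70 mm²) is removed, clipping the outline — area = 264.37 mm². Checking containment: the cross-section at z = 0.8 is a subset of the cross-section at z = 0.6.

entirely on top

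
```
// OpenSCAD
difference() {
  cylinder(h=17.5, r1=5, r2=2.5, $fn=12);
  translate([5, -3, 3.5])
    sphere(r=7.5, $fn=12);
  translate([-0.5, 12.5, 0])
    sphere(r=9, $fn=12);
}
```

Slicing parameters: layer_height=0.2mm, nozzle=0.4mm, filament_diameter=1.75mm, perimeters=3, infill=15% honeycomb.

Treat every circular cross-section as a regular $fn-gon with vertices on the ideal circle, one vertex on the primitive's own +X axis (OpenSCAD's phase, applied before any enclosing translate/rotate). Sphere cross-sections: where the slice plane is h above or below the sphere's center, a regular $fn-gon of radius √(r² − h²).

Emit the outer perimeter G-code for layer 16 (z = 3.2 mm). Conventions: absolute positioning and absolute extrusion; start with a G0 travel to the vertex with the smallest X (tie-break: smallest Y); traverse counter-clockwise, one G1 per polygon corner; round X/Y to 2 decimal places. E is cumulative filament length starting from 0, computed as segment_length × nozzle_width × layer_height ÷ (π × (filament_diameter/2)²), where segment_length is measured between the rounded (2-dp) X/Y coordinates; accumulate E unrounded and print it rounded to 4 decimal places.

At z = 3.2 mm: the cone: at t=0.183 of its height the radius interpolates to r₁+(r₂−r₁)t = 4.543, giving a regular 12-gon of that circumradius; the r=7.5 sphere at (5, -3) contributes a regular 12-gon of circumradius √(7.5²−0.3²) = 7.494; the r=9 sphere at (-0.5, 12.5) contributes a regular 12-gon of circumradius √(9²−3.2²) = 8.412; Taking the first minus the rest: starting from the cone, the r=7.5 sphere at (5, -3) partially overlaps it — only the 40.08 mm² overlap (of its 168.48 mm²) is removed, clipping the outline; the r=9 sphere at (-0.5, 12.5) partially overlaps it — only the 0.35 mm² overlap (of its 212.28 mm²) is removed, clipping the outline — 1 connected region. The outline is a single polygon with 14 vertices. Extrusion per mm of travel: 0.4 × 0.2 / (π × 0.875²) = 0.033260. Accumulating E over each segment gives final E = 0.8065.

G0 X-4.54 Y0.00 Z3.20
G1 X-3.93 Y-2.27 E0.0782
G1 X-2.27 Y-3.93 E0.1563
G1 X-2.24 Y-3.94 E0.1573
G1 X-2.49 Y-3.00 E0.1897
G1 X-1.49 Y0.75 E0.3187
G1 X1.25 Y3.49 E0.4476
G1 X2.41 Y3.80 E0.4876
G1 X2.27 Y3.93 E0.4939
G1 X0.60 Y4.38 E0.5514
G1 X-0.50 Y4.09 E0.5893
G1 X-1.10 Y4.25 E0.6099
G1 X-2.27 Y3.93 E0.6503
G1 X-3.93 Y2.27 E0.7284
G1 X-4.54 Y0.00 E0.8065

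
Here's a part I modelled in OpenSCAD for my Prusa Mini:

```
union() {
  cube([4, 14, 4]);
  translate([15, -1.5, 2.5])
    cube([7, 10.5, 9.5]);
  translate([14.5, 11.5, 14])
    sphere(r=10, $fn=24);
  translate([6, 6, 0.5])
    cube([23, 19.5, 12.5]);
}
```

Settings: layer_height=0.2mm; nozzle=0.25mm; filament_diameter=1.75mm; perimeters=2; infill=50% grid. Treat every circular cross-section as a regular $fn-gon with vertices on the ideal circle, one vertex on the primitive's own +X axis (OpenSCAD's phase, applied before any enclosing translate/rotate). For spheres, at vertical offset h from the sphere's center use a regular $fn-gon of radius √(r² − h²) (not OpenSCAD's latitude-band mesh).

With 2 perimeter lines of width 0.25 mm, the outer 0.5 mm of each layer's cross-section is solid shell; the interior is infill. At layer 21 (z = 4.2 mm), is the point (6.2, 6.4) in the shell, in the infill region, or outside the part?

At z = 4.2 mm: the cube is absent (z outside [0, 4]); the 7×10.5 cube at (15, -1.5) contributes its full rectangle; the r=10 sphere at (14.5, 11.5) contributes a regular 24-gon of circumradius √(10²−9.8²) = 1.990; the 23×19.5 cube at (6, 6) contributes its full rectangle; Taking the union: the regions partially overlap (shared area 33.30 mm²), so overlapping operands fuse into one piece — 1 connected region. Overall, the cross-section is a single solid region. The nearest boundary edge runs (6.00, 6.00)→(6.00, 25.50); distance from the point to it = 0.20 mm. The point is inside the cross-section, 0.20 mm from the nearest boundary — within the 0.5 mm shell band (2 × 0.25).

shell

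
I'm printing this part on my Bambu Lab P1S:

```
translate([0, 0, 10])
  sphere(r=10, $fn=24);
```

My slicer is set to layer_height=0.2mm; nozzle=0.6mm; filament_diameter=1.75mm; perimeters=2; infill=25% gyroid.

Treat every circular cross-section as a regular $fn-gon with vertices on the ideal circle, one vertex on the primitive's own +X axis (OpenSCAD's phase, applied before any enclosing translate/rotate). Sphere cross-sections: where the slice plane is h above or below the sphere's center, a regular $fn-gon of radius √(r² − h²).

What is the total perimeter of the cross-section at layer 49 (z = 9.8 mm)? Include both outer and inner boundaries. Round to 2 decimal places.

62.64 mm

At z = 9.8 mm: the r=10 sphere contributes a regular 24-gon of circumradius √(10²−0.2²) = 9.998 (perimeter = 2·24·9.998·sin(180°/24) = 62.64 mm). Overall, the cross-section is a single solid region. Total boundary length (outer) = 62.64 mm.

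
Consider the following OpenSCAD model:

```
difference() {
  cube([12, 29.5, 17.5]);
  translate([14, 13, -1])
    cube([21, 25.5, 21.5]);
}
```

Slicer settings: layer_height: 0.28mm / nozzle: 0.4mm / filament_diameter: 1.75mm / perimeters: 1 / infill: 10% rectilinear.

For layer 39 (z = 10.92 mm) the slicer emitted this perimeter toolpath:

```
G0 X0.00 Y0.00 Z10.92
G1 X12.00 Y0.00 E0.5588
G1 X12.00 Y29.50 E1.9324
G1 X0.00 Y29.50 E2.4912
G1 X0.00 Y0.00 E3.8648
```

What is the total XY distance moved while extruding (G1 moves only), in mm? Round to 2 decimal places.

83.00 mm

Sum the Euclidean lengths of each G1 segment: total = 83.00 mm.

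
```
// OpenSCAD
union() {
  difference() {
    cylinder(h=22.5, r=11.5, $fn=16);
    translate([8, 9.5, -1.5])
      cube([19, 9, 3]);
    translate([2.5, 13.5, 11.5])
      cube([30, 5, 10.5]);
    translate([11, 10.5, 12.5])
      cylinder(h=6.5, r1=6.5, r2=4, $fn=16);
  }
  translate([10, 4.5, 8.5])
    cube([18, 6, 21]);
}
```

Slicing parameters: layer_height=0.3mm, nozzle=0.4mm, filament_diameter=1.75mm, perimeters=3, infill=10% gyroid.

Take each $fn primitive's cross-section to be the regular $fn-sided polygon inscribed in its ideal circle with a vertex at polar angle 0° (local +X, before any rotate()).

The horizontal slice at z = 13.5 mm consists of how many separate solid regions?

At z = 13.5 mm: the r=11.5 cylinder gives a regular 16-gon of circumradius 11.5 (constant along its height); the cube at (8, 9.5) does not reach this height (z outside [-1.5, 1.5]); the cube at (2.5, 13.5) (footprint 30×5) is included at this height; the cone at (11, 10.5) (r1=6.5→r2=4) has section circumradius 6.115 here — a regular 16-gon; Taking the first minus the rest: starting from the r=11.5 cylinder, the 30×5 cube at (2.5, 13.5) misses the remaining region (no effect); the cone at (11, 10.5) partially overlaps it — only the 11.63 mm² overlap (of its 114.49 mm²) is removed, clipping the outline — 1 connected region; the cube at (10, 4.5) (footprint 18×6) is included at this height; Merging all regions: the regions partially overlap (shared area 0.02 mm²), so overlapping operands fuse into one piece — 1 connected region. The result has 1 disconnected region.

1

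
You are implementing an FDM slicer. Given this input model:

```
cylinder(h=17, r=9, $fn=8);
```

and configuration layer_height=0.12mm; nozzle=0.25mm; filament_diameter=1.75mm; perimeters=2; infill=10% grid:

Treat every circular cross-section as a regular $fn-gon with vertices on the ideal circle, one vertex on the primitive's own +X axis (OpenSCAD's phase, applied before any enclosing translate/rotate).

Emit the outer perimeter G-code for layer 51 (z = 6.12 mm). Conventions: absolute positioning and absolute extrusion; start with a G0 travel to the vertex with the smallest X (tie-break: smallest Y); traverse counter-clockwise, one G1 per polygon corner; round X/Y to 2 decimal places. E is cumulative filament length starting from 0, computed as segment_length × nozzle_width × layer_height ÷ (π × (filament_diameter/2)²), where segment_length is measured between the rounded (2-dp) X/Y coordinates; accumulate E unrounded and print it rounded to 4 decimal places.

At z = 6.12 mm: the r=9 cylinder gives a regular 8-gon of circumradius 9 (constant along its height). The outline is a single polygon with 8 vertices. Extrusion per mm of travel: 0.25 × 0.12 / (π × 0.875²) = 0.012473. Accumulating E over each segment gives final E = 0.6871.

G0 X-9.00 Y0.00 Z6.12
G1 X-6.36 Y-6.36 E0.0859
G1 X0.00 Y-9.00 E0.1718
G1 X6.36 Y-6.36 E0.2577
G1 X9.00 Y0.00 E0.3436
G1 X6.36 Y6.36 E0.4294
G1 X0.00 Y9.00 E0.5153
G1 X-6.36 Y6.36 E0.6012
G1 X-9.00 Y0.00 E0.6871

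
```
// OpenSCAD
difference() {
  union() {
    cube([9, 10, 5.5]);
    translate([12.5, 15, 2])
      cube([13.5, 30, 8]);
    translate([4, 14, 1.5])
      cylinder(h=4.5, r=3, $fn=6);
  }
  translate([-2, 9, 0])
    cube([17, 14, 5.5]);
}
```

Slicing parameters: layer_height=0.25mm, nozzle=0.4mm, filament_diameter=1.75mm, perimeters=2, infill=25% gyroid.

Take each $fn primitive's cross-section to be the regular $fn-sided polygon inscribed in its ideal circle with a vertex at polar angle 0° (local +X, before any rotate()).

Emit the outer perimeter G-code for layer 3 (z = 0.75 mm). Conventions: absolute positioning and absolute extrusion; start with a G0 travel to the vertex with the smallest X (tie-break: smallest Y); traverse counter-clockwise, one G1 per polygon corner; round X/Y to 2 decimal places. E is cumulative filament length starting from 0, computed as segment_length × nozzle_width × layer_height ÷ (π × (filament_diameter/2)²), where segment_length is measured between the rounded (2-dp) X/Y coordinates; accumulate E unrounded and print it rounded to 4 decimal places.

G0 X0.00 Y0.00 Z0.75
G1 X9.00 Y0.00 E0.3742
G1 X9.00 Y9.00 E0.7484
G1 X0.00 Y9.00 E1.1225
G1 X0.00 Y0.00 E1.4967

At z = 0.75 mm: the 9×10 cube contributes its full rectangle; the cube at (12.5, 15) is not intersected at this z (z outside [2, 10]); the cylinder at (4, 14) is not intersected at this z (z outside [1.5, 6]); Taking the union: only the 9×10 cube is present, so the union is just that shape — 1 connected region; the 17×14 cube at (-2, 9) contributes its full rectangle; Subtracting the remaining from the first: starting from that combined region, the 17×14 cube at (-2, 9) partially overlaps it — only the 9.00 mm² overlap (of its 238.00 mm²) is removed, clipping the outline — 1 connected region. The outline is a single polygon with 4 vertices. Extrusion per mm of travel: 0.4 × 0.25 / (π × 0.875²) = 0.041575. Accumulating E over each segment gives final E = 1.4967.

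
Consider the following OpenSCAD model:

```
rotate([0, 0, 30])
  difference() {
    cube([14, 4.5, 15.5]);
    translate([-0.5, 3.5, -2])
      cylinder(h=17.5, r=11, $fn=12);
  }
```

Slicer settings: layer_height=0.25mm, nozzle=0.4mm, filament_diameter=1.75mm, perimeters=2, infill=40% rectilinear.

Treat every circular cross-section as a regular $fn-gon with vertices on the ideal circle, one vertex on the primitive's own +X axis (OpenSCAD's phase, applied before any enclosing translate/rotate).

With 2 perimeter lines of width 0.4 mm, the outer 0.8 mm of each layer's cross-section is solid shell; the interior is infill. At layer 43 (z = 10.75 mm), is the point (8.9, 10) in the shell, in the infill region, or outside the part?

shell

At z = 10.75 mm: the 14×4.5 cube contributes its full rectangle; the r=11 cylinder at (-0.5, 3.5) contributes a regular 12-gon of circumradius 11; Subtracting the remaining from the first: starting from the 14×4.5 cube, the r=11 cylinder at (-0.5, 3.5) partially overlaps it — only the 45.47 mm² overlap (of its 363.00 mm²) is removed, clipping the outline — 1 connected region; (whole slice rotated 30° about Z — lengths, areas and connectivity unchanged). Overall, the cross-section is a single solid region. Undo the 30° rotation: the query point maps to (12.708, 4.210) in the un-rotated model frame. The nearest boundary edge runs (10.23, 4.50)→(14.00, 4.50); distance from the point to it = 0.29 mm. The point is inside the cross-section, 0.29 mm from the nearest boundary — within the 0.8 mm shell band (2 × 0.4).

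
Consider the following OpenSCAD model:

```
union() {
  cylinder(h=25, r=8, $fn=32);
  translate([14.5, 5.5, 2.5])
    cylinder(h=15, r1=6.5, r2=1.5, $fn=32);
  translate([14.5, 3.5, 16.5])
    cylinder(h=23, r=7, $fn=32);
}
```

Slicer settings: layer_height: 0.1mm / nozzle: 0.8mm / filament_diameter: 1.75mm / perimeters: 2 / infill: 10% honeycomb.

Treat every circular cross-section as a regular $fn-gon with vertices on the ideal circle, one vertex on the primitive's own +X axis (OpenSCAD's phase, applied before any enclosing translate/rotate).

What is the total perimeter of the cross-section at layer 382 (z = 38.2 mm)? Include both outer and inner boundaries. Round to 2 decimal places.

At z = 38.2 mm: the cylinder is absent (z outside [0, 25]); the cone at (14.5, 5.5) is absent (z outside [2.5, 17.5]); the cylinder at (14.5, 3.5): section is a regular 32-gon, circumradius r=7 (perimeter = 2·32·7.000·sin(180°/32) = 43.91 mm); Combining (union): only the r=7 cylinder at (14.5, 3.5) is present, so the union is just that shape — boundary = 43.91 mm. Overall, the cross-section is a single solid region. Total boundary length (outer) = 43.91 mm.

43.91 mm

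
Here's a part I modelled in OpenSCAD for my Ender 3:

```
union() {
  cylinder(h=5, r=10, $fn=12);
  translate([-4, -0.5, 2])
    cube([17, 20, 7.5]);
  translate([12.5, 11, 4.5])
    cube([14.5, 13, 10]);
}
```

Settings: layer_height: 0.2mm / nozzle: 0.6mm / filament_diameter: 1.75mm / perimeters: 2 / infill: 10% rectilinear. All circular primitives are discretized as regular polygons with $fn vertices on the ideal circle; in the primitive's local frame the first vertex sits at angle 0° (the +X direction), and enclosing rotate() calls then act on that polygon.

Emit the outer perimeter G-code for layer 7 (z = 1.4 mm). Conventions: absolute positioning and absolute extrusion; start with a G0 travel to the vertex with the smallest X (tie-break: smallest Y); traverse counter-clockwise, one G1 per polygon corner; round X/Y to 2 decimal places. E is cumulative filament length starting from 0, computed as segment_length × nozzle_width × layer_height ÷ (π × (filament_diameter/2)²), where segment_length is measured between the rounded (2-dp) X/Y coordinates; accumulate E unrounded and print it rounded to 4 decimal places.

At z = 1.4 mm: the r=10 cylinder contributes a regular 12-gon of circumradius 10; the cube at (-4, -0.5) does not reach this height (z outside [2, 9.5]); the cube at (12.5, 11) is absent (z outside [4.5, 14.5]); Taking the union: only the r=10 cylinder is present, so the union is just that shape — 1 connected region. The outline is a single polygon with 12 vertices. Extrusion per mm of travel: 0.6 × 0.2 / (π × 0.875²) = 0.049890. Accumulating E over each segment gives final E = 3.0990.

G0 X-10.00 Y0.00 Z1.40
G1 X-8.66 Y-5.00 E0.2583
G1 X-5.00 Y-8.66 E0.5165
G1 X0.00 Y-10.00 E0.7747
G1 X5.00 Y-8.66 E1.0330
G1 X8.66 Y-5.00 E1.2912
G1 X10.00 Y0.00 E1.5495
G1 X8.66 Y5.00 E1.8077
G1 X5.00 Y8.66 E2.0660
G1 X0.00 Y10.00 E2.3242
G1 X-5.00 Y8.66 E2.5825
G1 X-8.66 Y5.00 E2.8407
G1 X-10.00 Y0.00 E3.0990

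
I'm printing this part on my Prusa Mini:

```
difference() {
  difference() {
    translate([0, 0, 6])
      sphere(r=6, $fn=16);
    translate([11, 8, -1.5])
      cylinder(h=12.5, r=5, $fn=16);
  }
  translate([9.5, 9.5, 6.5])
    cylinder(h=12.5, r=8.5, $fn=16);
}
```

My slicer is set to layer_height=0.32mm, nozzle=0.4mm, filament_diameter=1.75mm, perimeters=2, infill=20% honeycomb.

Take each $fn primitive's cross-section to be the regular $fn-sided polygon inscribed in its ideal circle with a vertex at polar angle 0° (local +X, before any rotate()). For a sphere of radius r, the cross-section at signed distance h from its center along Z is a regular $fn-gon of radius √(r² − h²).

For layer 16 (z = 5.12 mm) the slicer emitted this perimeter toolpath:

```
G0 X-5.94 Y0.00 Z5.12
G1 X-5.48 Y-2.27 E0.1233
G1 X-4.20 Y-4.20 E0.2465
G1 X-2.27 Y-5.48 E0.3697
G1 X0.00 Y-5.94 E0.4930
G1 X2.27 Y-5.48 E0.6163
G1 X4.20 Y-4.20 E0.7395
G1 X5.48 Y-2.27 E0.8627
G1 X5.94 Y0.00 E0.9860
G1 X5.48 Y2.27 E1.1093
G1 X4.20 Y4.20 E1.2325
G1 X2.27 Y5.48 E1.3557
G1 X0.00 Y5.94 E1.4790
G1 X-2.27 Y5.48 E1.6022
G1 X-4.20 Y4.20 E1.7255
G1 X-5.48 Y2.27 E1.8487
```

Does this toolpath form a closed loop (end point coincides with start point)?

Start point (G0): (-5.94, 0.00). End point (last G1): the path does not return to the start — open.

no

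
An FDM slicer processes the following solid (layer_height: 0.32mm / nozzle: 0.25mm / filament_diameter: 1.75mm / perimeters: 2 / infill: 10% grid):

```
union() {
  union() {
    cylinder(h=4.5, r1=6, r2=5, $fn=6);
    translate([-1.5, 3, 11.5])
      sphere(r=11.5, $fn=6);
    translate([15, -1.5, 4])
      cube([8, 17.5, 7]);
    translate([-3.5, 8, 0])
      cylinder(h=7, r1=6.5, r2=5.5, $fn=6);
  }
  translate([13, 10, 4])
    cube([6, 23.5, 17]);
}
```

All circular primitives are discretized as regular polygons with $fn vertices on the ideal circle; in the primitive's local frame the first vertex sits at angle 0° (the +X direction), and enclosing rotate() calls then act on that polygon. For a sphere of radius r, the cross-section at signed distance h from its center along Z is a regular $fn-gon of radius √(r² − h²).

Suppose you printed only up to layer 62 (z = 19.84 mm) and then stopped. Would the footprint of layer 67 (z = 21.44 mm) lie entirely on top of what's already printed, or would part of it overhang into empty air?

entirely on top

Compare the two slices. At z = 19.84: the cone is not intersected at this z (z outside [0, 4.5]); the sphere at (-1.5, 3): section is a regular 6-gon, circumradius = √(r²−h²) = √(11.5²−8.34²) = 7.918 (area = (6/2)·7.918²·sin(360°/6) = 162.88 mm²); the cube at (15, -1.5) does not reach this height (z outside [4, 11]); the cone at (-3.5, 8) does not reach this height (z outside [0, 7]); Merging all regions: only the r=11.5 sphere at (-1.5, 3) is present, so the union is just that shape — area = 162.88 mm²; the cube at (13, 10) is present — its section is the full 6×23.5 rectangle (area 141.00 mm²); Merging all regions: the 2 present regions are separate (no shared area or edge), so areas and boundary lengths simply add and each stays a separate island — area = 303.88 mm². At z = 21.44: the cone is not intersected at this z (z outside [0, 4.5]); the r=11.5 sphere at (-1.5, 3) contributes a regular 6-gon of circumradius √(11.5²−9.94²) = 5.783 (area = (6/2)·5.783²·sin(360°/6) = 86.90 mm²); the cube at (15, -1.5) does not reach this height (z outside [4, 11]); the cone at (-3.5, 8) does not reach this height (z outside [0, 7]); Taking the union: only the r=11.5 sphere at (-1.5, 3) is present, so the union is just that shape — area = 86.90 mm²; the cube at (13, 10) is not intersected at this z (z outside [4, 21]); Combining (union): only the result so far is present, so the union is just that shape — area = 86.90 mm². Checking containment: the cross-section at z = 21.44 is a subset of the cross-section at z = 19.84.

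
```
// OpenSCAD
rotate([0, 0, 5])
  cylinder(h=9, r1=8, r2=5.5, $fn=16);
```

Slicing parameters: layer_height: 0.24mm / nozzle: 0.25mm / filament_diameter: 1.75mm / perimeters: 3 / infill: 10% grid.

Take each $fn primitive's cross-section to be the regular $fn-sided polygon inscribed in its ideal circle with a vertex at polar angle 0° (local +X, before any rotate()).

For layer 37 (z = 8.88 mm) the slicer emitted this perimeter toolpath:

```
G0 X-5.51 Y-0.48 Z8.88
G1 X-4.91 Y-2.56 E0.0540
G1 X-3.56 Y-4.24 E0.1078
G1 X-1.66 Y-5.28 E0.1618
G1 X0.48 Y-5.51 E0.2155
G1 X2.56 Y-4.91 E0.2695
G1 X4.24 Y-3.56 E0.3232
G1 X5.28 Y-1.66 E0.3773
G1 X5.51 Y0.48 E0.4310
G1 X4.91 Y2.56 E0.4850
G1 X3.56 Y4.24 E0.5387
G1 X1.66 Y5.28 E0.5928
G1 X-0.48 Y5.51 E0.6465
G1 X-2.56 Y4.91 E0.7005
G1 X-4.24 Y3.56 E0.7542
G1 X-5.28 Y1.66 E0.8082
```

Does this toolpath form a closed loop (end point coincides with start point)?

no

Start point (G0): (-5.51, -0.48). End point (last G1): the path does not return to the start — open.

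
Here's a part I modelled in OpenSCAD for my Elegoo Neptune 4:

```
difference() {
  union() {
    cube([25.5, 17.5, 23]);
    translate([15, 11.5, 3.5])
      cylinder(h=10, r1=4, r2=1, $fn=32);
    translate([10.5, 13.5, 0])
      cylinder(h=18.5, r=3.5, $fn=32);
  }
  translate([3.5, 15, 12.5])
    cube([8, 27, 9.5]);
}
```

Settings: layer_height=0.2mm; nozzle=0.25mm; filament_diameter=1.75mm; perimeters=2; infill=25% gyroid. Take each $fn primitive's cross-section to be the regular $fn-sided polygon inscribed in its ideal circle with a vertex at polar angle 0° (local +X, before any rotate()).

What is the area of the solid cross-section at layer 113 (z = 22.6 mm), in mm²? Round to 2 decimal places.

At z = 22.6 mm: the cube (footprint 25.5×17.5) is included at this height (area 446.25 mm²); the cone at (15, 11.5) does not reach this height (z outside [3.5, 13.5]); the cylinder at (10.5, 13.5) is absent (z outside [0, 18.5]); Combining (union): only the 25.5×17.5 cube is present, so the union is just that shape — area = 446.25 mm²; the cube at (3.5, 15) is not intersected at this z (z outside [12.5, 22]); Subtracting the remaining from the first: none of the subtracted shapes is present at this height, so that combined region is unchanged — area = 446.25 mm². Overall, the cross-section is a single solid region. Net area = 446.25 mm².

446.25 mm²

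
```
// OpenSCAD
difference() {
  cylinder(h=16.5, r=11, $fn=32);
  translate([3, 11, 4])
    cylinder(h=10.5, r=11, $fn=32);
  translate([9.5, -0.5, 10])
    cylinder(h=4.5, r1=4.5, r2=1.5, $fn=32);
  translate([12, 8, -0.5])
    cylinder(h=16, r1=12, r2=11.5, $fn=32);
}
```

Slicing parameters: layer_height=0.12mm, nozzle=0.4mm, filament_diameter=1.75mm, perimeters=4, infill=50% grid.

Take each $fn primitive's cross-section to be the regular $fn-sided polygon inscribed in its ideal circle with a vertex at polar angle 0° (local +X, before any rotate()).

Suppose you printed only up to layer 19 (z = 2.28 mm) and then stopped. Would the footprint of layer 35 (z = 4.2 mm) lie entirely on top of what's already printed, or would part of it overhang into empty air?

entirely on top

Compare the two slices. At z = 2.28: the cylinder: section is a regular 32-gon, circumradius r=11 (area = (32/2)·11.000²·sin(360°/32) = 377.69 mm²); the cylinder at (3, 11) does not reach this height (z outside [4, 14.5]); the cone at (9.5, -0.5) does not reach this height (z outside [10, 14.5]); the cone at (12, 8): at t=0.174 of its height the radius interpolates to r₁+(r₂−r₁)t = 11.913, giving a regular 32-gon of that circumradius (area = (32/2)·11.913²·sin(360°/32) = 443.00 mm²); Taking the first minus the rest: starting from the r=11 cylinder (377.69 mm²), the cone at (12, 8) partially overlaps it — only the 103.60 mm² overlap (of its 443.00 mm²) is removed, clipping the outline — area = 274.10 mm². At z = 4.2: the r=11 cylinder gives a regular 32-gon of circumradius 11 (constant along its height) (area = (32/2)·11.000²·sin(360°/32) = 377.69 mm²); the cylinder at (3, 11): section is a regular 32-gon, circumradius r=11 (area = (32/2)·11.000²·sin(360°/32) = 377.69 mm²); the cone at (9.5, -0.5) is not intersected at this z (z outside [10, 14.5]); the cone at (12, 8): at t=0.294 of its height the radius interpolates to r₁+(r₂−r₁)t = 11.853, giving a regular 32-gon of that circumradius (area = (32/2)·11.853²·sin(360°/32) = 438.55 mm²); Taking the first minus the rest: starting from the r=11 cylinder (377.69 mm²), the r=11 cylinder at (3, 11) partially overlaps it — only the 139.42 mm² overlap (of its 377.69 mm²) is removed, clipping the outline; the cone at (12, 8) partially overlaps it — only the 26.42 mm² overlap (of its 438.55 mm²) is removed, clipping the outline — area = 211.86 mm². Checking containment: the cross-section at z = 4.2 is a subset of the cross-section at z = 2.28.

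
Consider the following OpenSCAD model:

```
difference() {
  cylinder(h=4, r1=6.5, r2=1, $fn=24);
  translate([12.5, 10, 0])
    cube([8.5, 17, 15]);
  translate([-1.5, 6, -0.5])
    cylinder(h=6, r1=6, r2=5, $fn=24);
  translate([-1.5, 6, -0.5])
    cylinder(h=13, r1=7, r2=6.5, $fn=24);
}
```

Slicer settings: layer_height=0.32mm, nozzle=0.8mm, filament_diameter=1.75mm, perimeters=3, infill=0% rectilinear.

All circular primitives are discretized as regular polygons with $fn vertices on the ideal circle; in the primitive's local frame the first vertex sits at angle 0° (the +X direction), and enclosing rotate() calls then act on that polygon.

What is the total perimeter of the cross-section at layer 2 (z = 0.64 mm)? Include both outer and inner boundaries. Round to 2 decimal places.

33.36 mm

At z = 0.64 mm: the cone: at t=0.160 of its height the radius interpolates to r₁+(r₂−r₁)t = 5.620, giving a regular 24-gon of that circumradius (perimeter = 2·24·5.620·sin(180°/24) = 35.21 mm); the cube at (12.5, 10) (footprint 8.5×17) is included at this height (perimeter 51.00 mm); the cone at (-1.5, 6): at t=0.190 of its height the radius interpolates to r₁+(r₂−r₁)t = 5.810, giving a regular 24-gon of that circumradius (perimeter = 2·24·5.810·sin(180°/24) = 36.40 mm); the cone at (-1.5, 6) contributes a regular 24-gon of circumradius 6.956 (interpolated between r1=7 and r2=6.5 at t=0.088) (perimeter = 2·24·6.956·sin(180°/24) = 43.58 mm); Taking the first minus the rest: starting from the cone, the 8.5×17 cube at (12.5, 10) misses the remaining region (no effect); the cone at (-1.5, 6) partially overlaps it — only the 34.77 mm² overlap (of its 104.84 mm²) is removed, clipping the outline; the cone at (-1.5, 6) partially overlaps it — only the 13.35 mm² overlap (of its 150.29 mm²) is removed, clipping the outline — boundary = 33.36 mm. Overall, the cross-section is a single solid region. Total boundary length (outer) = 33.36 mm.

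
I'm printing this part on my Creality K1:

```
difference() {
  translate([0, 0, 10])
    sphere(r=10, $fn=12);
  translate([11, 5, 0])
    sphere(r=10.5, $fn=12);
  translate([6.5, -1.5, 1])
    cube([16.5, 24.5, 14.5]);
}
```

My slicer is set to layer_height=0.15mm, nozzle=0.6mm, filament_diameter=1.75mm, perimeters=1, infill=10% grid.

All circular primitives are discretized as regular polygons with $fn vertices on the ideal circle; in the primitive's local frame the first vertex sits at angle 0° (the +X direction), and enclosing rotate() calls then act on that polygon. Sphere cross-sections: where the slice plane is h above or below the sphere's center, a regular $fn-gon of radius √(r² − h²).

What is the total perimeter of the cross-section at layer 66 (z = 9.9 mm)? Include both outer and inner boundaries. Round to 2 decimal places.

64.09 mm

At z = 9.9 mm: the r=10 sphere contributes a regular 12-gon of circumradius √(10²−0.1²) = 9.999 (perimeter = 2·12·9.999·sin(180°/12) = 62.11 mm); the r=10.5 sphere at (11, 5) slices to a regular 12-gon of circumradius 3.499 (√(r²−h²) with h=9.9 from center) (perimeter = 2·12·3.499·sin(180°/12) = 21.73 mm); the cube at (6.5, -1.5) is present — its section is the full 16.5×24.5 rectangle (perimeter 82.00 mm); Subtracting the remaining from the first: starting from the r=10 sphere, the r=10.5 sphere at (11, 5) partially overlaps it — only the 3.45 mm² overlap (of its 36.72 mm²) is removed, clipping the outline; the 16.5×24.5 cube at (6.5, -1.5) partially overlaps it — only the 17.98 mm² overlap (of its 404.25 mm²) is removed, clipping the outline — boundary = 64.09 mm. Overall, the cross-section is a single solid region. Total boundary length (outer) = 64.09 mm.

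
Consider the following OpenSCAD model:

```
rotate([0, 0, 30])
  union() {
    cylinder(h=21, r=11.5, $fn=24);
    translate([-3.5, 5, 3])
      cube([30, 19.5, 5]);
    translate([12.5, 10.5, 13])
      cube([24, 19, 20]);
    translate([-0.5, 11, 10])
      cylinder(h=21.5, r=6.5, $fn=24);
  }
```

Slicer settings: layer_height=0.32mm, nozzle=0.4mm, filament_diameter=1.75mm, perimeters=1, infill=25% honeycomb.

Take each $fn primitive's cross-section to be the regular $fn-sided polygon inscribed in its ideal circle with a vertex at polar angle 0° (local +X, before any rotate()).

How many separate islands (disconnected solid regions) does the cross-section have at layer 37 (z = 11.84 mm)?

At z = 11.84 mm: the r=11.5 cylinder gives a regular 24-gon of circumradius 11.5 (constant along its height); the cube at (-3.5, 5) does not reach this height (z outside [3, 8]); the cube at (12.5, 10.5) is absent (z outside [13, 33]); the r=6.5 cylinder at (-0.5, 11) contributes a regular 24-gon of circumradius 6.5; Taking the union: the regions partially overlap (shared area 62.98 mm²), so overlapping operands fuse into one piece — 1 connected region; (whole slice rotated 30° about Z — lengths, areas and connectivity unchanged). Overall, the cross-section is a single solid region. Island count = 1.

1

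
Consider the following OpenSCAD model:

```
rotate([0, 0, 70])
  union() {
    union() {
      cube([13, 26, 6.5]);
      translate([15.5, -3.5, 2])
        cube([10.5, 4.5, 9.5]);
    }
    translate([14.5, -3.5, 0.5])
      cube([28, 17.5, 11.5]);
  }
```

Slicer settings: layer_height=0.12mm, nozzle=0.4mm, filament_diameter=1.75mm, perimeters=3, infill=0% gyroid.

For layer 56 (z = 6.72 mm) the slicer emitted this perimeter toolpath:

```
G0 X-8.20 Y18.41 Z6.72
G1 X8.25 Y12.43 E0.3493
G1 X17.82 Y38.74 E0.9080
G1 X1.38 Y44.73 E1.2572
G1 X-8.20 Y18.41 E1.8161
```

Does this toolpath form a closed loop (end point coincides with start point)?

yes

Start point (G0): (-8.20, 18.41). End point (last G1): the path returns to the start — closed.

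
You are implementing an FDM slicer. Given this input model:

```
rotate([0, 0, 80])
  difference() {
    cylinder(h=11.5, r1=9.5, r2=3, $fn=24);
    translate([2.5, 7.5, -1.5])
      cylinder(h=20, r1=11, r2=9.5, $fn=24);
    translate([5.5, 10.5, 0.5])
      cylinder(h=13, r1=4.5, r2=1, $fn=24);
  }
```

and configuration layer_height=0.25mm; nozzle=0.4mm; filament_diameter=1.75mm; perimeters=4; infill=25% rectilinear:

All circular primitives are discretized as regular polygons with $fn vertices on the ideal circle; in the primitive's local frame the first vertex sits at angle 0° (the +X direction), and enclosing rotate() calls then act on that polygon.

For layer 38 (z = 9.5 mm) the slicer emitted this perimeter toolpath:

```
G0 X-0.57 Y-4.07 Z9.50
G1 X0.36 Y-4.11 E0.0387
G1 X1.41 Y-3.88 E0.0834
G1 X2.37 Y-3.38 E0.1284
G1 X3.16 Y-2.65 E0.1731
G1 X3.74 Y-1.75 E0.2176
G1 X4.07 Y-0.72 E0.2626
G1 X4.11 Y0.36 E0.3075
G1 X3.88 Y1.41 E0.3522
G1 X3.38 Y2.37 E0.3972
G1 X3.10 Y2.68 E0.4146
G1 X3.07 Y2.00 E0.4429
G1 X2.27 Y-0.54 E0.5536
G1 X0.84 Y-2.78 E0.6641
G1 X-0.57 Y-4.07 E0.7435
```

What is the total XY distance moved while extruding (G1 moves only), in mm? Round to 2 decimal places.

17.88 mm

Sum the Euclidean lengths of each G1 segment: total = 17.88 mm.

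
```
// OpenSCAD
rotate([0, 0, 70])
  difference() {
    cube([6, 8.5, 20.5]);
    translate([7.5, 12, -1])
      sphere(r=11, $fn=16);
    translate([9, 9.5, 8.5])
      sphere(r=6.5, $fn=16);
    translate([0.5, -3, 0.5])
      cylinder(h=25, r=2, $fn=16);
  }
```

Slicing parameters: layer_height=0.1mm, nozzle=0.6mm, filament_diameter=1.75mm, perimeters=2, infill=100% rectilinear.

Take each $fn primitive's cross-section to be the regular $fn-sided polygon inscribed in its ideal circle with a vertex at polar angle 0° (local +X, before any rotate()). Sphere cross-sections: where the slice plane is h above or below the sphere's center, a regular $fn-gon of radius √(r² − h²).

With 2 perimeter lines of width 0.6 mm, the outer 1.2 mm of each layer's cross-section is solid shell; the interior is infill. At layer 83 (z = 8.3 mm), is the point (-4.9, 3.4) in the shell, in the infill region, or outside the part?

infill

At z = 8.3 mm: the cube is present — its section is the full 6×8.5 rectangle; the r=11 sphere at (7.5, 12) contributes a regular 16-gon of circumradius √(11²−9.3²) = 5.875; the r=6.5 sphere at (9, 9.5) contributes a regular 16-gon of circumradius √(6.5²−0.2²) = 6.497; the r=2 cylinder at (0.5, -3) contributes a regular 16-gon of circumradius 2; Subtracting the remaining from the first: starting from the 6×8.5 cube, the r=11 sphere at (7.5, 12) partially overlaps it — only the 4.10 mm² overlap (of its 105.65 mm²) is removed, clipping the outline; the r=6.5 sphere at (9, 9.5) partially overlaps it — only the 6.27 mm² overlap (of its 129.22 mm²) is removed, clipping the outline; the r=2 cylinder at (0.5, -3) misses the remaining region (no effect) — 1 connected region; (rotated 70° about Z; rotation is an isometry so areas/perimeters/island counts are preserved). Overall, the cross-section is a single solid region. Undo the 70° rotation: the query point maps to (1.519, 5.767) in the un-rotated model frame. The nearest boundary edge runs (0.00, 0.00)→(0.00, 8.50); distance from the point to it = 1.52 mm. The point is inside the cross-section and 1.52 mm from the nearest boundary — more than the 1.2 mm shell width (2 × 0.6), so it's in the infill interior.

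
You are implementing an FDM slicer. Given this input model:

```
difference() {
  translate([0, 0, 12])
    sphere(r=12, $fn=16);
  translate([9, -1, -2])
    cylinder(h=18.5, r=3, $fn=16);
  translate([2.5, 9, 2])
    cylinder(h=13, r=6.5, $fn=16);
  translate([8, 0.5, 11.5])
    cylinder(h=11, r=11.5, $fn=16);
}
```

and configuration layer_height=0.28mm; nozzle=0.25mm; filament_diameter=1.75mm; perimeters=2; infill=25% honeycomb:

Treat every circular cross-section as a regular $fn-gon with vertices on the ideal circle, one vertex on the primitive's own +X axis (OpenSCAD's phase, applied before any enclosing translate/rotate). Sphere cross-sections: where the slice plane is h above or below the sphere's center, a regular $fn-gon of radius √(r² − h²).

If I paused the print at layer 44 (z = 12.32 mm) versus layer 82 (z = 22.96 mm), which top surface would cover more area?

Layer 44 (z = 12.32): the r=12 sphere contributes a regular 16-gon of circumradius √(12²−0.32²) = 11.996 (area = (16/2)·11.996²·sin(360°/16) = 440.54 mm²); the cylinder at (9, -1): section is a regular 16-gon, circumradius r=3 (area = (16/2)·3.000²·sin(360°/16) = 27.55 mm²); the r=6.5 cylinder at (2.5, 9) contributes a regular 16-gon of circumradius 6.5 (area = (16/2)·6.500²·sin(360°/16) = 129.35 mm²); the r=11.5 cylinder at (8, 0.5) contributes a regular 16-gon of circumradius 11.5 (area = (16/2)·11.500²·sin(360°/16) = 404.88 mm²); After the difference (first − rest): starting from the r=12 sphere (440.54 mm²), the r=3 cylinder at (9, -1) partially overlaps it — only the 27.22 mm² overlap (of its 27.55 mm²) is removed, clipping the outline; the r=6.5 cylinder at (2.5, 9) partially overlaps it — only the 88.92 mm² overlap (of its 129.35 mm²) is removed, clipping the outline; the r=11.5 cylinder at (8, 0.5) partially overlaps it — only the 149.18 mm² overlap (of its 404.88 mm²) is removed, clipping the outline — area = 175.20 mm². So its area = 175.20 mm². Layer 82 (z = 22.96): the r=12 sphere contributes a regular 16-gon of circumradius √(12²−10.96²) = 4.887 (area = (16/2)·4.887²·sin(360°/16) = 73.10 mm²); the cylinder at (9, -1) is not intersected at this z (z outside [-2, 16.5]); the cylinder at (2.5, 9) does not reach this height (z outside [2, 15]); the cylinder at (8, 0.5) is not intersected at this z (z outside [11.5, 22.5]); After the difference (first − rest): none of the subtracted shapes is present at this height, so the r=12 sphere is unchanged — area = 73.10 mm². So its area = 73.10 mm². Layer 44 is larger (175.20 vs 73.10 mm²).

layer 44 (z = 12.32 mm)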